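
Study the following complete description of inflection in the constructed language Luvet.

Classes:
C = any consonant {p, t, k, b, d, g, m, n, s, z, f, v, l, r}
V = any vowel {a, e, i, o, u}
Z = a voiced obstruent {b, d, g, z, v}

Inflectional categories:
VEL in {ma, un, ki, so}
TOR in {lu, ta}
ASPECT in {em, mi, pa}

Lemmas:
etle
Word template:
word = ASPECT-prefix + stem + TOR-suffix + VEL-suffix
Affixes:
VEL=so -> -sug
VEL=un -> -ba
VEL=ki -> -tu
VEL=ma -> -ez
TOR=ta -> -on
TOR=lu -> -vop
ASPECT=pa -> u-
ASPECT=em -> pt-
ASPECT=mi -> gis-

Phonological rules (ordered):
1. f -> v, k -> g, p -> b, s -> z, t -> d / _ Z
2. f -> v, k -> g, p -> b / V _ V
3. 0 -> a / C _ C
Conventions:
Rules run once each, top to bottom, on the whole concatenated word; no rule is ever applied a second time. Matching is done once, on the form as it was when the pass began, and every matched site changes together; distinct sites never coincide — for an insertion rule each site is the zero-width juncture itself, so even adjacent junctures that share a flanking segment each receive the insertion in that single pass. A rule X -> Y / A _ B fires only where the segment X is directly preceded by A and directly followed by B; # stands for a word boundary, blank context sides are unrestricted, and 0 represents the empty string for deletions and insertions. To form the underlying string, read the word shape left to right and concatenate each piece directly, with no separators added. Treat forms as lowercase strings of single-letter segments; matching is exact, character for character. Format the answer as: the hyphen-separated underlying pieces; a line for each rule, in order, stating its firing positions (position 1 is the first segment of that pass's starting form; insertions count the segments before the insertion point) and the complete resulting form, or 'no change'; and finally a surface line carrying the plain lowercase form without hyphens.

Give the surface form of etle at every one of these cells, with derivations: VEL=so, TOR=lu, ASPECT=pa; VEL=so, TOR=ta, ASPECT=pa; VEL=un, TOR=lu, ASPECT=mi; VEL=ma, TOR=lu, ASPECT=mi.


cell VEL=so, TOR=lu, ASPECT=pa:
underlying: u-etle-vop-sug
1. f -> v, k -> g, p -> b, s -> z, t -> d / _ Z: no change
2. f -> v, k -> g, p -> b / V _ V: no change
3. 0 -> a / C _ C: inserts after position(s) 3, 8: uetalevopasug
surface: uetalevopasug

cell VEL=so, TOR=ta, ASPECT=pa:
underlying: u-etle-on-sug
1. f -> v, k -> g, p -> b, s -> z, t -> d / _ Z: no change
2. f -> v, k -> g, p -> b / V _ V: no change
3. 0 -> a / C _ C: inserts after position(s) 3, 7: uetaleonasug
surface: uetaleonasug

cell VEL=un, TOR=lu, ASPECT=mi:
underlying: gis-etle-vop-ba
1. f -> v, k -> g, p -> b, s -> z, t -> d / _ Z: fires at position(s) 10: gisetlevobba
2. f -> v, k -> g, p -> b / V _ V: no change
3. 0 -> a / C _ C: inserts after position(s) 5, 10: gisetalevobaba
surface: gisetalevobaba

cell VEL=ma, TOR=lu, ASPECT=mi:
underlying: gis-etle-vop-ez
1. f -> v, k -> g, p -> b, s -> z, t -> d / _ Z: no change
2. f -> v, k -> g, p -> b / V _ V: fires at position(s) 10: gisetlevobez
3. 0 -> a / C _ C: inserts after position(s) 5: gisetalevobez
surface: gisetalevobez


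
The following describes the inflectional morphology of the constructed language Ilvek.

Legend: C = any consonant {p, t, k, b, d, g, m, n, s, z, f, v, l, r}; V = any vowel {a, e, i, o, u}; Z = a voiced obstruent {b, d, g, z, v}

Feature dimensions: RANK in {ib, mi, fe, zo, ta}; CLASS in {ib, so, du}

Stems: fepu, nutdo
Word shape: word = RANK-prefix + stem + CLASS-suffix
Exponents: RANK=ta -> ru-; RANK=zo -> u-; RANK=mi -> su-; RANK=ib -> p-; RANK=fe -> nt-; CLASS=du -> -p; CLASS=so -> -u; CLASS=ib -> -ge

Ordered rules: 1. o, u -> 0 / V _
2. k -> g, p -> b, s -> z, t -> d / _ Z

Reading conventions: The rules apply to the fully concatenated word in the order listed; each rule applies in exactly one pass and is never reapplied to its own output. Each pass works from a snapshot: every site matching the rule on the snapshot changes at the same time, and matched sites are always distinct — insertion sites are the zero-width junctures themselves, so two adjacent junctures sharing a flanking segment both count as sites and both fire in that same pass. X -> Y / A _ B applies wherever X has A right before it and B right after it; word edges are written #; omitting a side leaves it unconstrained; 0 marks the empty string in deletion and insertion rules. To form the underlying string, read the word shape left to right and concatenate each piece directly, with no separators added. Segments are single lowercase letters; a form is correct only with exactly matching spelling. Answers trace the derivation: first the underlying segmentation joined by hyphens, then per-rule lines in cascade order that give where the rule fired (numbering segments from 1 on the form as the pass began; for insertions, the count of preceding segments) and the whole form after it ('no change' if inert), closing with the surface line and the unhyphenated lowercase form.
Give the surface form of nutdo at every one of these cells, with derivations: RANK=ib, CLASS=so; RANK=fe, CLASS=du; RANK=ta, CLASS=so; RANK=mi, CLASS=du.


cell RANK=ib, CLASS=so:
underlying: p-nutdo-u
1. o, u -> 0 / V _: fires at position(s) 7: pnutdo
2. k -> g, p -> b, s -> z, t -> d / _ Z: fires at position(s) 4: pnuddo
surface: pnuddo

cell RANK=fe, CLASS=du:
underlying: nt-nutdo-p
1. o, u -> 0 / V _: no change
2. k -> g, p -> b, s -> z, t -> d / _ Z: fires at position(s) 5: ntnuddop
surface: ntnuddop

cell RANK=ta, CLASS=so:
underlying: ru-nutdo-u
1. o, u -> 0 / V _: fires at position(s) 8: runutdo
2. k -> g, p -> b, s -> z, t -> d / _ Z: fires at position(s) 5: runuddo
surface: runuddo

cell RANK=mi, CLASS=du:
underlying: su-nutdo-p
1. o, u -> 0 / V _: no change
2. k -> g, p -> b, s -> z, t -> d / _ Z: fires at position(s) 5: sunuddop
surface: sunuddop


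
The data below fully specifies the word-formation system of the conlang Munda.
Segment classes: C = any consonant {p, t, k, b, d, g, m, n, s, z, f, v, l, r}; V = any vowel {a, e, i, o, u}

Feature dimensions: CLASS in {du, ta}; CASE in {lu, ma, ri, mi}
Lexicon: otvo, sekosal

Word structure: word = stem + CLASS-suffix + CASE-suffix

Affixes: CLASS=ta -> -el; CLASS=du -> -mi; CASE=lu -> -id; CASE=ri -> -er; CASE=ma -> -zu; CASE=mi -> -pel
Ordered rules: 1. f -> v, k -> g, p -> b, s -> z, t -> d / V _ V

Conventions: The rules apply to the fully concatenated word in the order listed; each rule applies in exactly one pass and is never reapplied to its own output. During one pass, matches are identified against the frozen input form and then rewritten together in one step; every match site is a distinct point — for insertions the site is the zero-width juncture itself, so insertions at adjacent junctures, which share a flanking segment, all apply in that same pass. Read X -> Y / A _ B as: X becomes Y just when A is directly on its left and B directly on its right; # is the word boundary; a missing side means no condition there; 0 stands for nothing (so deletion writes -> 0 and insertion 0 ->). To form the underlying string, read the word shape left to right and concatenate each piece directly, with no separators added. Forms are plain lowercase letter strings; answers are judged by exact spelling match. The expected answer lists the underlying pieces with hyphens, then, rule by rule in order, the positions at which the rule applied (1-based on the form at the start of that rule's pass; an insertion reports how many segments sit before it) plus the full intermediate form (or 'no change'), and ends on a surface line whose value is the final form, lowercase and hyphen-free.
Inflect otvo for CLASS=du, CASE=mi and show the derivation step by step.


underlying: otvo-mi-pel
1. f -> v, k -> g, p -> b, s -> z, t -> d / V _ V: fires at position(s) 7: otvomibel
surface: otvomibel


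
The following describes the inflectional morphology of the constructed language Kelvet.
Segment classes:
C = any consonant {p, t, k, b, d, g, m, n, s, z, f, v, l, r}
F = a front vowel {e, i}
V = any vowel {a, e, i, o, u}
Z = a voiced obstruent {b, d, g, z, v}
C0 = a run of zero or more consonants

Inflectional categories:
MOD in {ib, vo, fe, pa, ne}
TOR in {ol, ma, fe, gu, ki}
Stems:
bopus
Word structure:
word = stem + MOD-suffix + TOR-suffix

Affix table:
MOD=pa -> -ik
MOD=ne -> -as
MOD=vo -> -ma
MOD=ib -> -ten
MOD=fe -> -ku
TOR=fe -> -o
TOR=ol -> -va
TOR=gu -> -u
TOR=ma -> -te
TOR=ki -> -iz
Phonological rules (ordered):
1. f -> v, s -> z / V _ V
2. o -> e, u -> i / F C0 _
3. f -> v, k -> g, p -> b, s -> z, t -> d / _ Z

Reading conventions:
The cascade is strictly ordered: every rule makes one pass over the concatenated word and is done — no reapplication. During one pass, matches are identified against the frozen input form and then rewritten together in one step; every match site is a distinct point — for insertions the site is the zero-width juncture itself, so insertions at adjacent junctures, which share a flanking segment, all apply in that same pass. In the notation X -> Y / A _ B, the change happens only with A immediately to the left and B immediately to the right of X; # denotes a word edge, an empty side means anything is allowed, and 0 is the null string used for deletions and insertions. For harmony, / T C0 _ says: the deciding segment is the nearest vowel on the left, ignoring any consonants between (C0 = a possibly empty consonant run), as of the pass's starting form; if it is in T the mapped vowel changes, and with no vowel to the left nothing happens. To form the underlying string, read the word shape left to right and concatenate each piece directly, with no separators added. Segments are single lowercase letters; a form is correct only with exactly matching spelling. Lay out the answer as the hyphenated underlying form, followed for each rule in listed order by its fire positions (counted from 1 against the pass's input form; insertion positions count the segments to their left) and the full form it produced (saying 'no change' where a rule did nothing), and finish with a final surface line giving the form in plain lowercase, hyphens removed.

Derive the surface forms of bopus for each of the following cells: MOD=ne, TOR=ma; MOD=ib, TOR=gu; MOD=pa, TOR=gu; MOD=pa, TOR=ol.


cell MOD=ne, TOR=ma:
underlying: bopus-as-te
1. f -> v, s -> z / V _ V: fires at position(s) 5: bopuzaste
2. o -> e, u -> i / F C0 _: no change
3. f -> v, k -> g, p -> b, s -> z, t -> d / _ Z: no change
surface: bopuzaste

cell MOD=ib, TOR=gu:
underlying: bopus-ten-u
1. f -> v, s -> z / V _ V: no change
2. o -> e, u -> i / F C0 _: fires at position(s) 9: bopusteni
3. f -> v, k -> g, p -> b, s -> z, t -> d / _ Z: no change
surface: bopusteni

cell MOD=pa, TOR=gu:
underlying: bopus-ik-u
1. f -> v, s -> z / V _ V: fires at position(s) 5: bopuziku
2. o -> e, u -> i / F C0 _: fires at position(s) 8: bopuziki
3. f -> v, k -> g, p -> b, s -> z, t -> d / _ Z: no change
surface: bopuziki

cell MOD=pa, TOR=ol:
underlying: bopus-ik-va
1. f -> v, s -> z / V _ V: fires at position(s) 5: bopuzikva
2. o -> e, u -> i / F C0 _: no change
3. f -> v, k -> g, p -> b, s -> z, t -> d / _ Z: fires at position(s) 7: bopuzigva
surface: bopuzigva


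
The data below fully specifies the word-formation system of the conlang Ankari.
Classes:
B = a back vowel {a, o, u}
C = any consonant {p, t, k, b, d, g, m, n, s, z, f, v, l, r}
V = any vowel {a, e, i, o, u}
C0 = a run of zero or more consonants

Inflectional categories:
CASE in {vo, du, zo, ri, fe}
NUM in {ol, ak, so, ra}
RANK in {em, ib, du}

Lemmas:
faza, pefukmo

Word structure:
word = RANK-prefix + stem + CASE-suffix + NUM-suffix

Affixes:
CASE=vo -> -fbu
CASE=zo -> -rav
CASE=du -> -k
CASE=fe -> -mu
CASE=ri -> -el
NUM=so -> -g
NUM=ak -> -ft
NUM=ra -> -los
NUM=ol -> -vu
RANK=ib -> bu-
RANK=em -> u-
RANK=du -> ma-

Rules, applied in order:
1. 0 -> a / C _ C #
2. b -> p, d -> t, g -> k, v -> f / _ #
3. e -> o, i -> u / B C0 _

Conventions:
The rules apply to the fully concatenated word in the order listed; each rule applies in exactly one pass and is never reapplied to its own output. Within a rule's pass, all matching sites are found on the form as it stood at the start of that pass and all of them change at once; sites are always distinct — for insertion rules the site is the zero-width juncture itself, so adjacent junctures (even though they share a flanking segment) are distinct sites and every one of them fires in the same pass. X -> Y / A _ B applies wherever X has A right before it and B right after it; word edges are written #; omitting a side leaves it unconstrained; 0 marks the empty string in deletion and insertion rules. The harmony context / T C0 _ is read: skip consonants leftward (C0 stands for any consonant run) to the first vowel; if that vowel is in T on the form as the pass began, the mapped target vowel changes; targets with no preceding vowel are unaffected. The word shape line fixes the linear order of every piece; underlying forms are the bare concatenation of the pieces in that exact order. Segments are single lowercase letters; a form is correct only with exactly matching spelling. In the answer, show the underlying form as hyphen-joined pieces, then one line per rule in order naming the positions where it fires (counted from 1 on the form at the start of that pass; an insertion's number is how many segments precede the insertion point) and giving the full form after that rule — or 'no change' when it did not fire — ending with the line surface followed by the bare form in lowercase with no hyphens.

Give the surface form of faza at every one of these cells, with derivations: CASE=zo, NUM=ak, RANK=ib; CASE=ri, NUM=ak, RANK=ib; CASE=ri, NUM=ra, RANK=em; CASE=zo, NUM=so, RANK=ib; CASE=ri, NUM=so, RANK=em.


cell CASE=zo, NUM=ak, RANK=ib:
underlying: bu-faza-rav-ft
1. 0 -> a / C _ C #: inserts after position(s) 10: bufazaravfat
2. b -> p, d -> t, g -> k, v -> f / _ #: no change
3. e -> o, i -> u / B C0 _: no change
surface: bufazaravfat

cell CASE=ri, NUM=ak, RANK=ib:
underlying: bu-faza-el-ft
1. 0 -> a / C _ C #: inserts after position(s) 9: bufazaelfat
2. b -> p, d -> t, g -> k, v -> f / _ #: no change
3. e -> o, i -> u / B C0 _: fires at position(s) 7: bufazaolfat
surface: bufazaolfat

cell CASE=ri, NUM=ra, RANK=em:
underlying: u-faza-el-los
1. 0 -> a / C _ C #: no change
2. b -> p, d -> t, g -> k, v -> f / _ #: no change
3. e -> o, i -> u / B C0 _: fires at position(s) 6: ufazaollos
surface: ufazaollos

cell CASE=zo, NUM=so, RANK=ib:
underlying: bu-faza-rav-g
1. 0 -> a / C _ C #: inserts after position(s) 9: bufazaravag
2. b -> p, d -> t, g -> k, v -> f / _ #: fires at position(s) 11: bufazaravak
3. e -> o, i -> u / B C0 _: no change
surface: bufazaravak

cell CASE=ri, NUM=so, RANK=em:
underlying: u-faza-el-g
1. 0 -> a / C _ C #: inserts after position(s) 7: ufazaelag
2. b -> p, d -> t, g -> k, v -> f / _ #: fires at position(s) 9: ufazaelak
3. e -> o, i -> u / B C0 _: fires at position(s) 6: ufazaolak
surface: ufazaolak


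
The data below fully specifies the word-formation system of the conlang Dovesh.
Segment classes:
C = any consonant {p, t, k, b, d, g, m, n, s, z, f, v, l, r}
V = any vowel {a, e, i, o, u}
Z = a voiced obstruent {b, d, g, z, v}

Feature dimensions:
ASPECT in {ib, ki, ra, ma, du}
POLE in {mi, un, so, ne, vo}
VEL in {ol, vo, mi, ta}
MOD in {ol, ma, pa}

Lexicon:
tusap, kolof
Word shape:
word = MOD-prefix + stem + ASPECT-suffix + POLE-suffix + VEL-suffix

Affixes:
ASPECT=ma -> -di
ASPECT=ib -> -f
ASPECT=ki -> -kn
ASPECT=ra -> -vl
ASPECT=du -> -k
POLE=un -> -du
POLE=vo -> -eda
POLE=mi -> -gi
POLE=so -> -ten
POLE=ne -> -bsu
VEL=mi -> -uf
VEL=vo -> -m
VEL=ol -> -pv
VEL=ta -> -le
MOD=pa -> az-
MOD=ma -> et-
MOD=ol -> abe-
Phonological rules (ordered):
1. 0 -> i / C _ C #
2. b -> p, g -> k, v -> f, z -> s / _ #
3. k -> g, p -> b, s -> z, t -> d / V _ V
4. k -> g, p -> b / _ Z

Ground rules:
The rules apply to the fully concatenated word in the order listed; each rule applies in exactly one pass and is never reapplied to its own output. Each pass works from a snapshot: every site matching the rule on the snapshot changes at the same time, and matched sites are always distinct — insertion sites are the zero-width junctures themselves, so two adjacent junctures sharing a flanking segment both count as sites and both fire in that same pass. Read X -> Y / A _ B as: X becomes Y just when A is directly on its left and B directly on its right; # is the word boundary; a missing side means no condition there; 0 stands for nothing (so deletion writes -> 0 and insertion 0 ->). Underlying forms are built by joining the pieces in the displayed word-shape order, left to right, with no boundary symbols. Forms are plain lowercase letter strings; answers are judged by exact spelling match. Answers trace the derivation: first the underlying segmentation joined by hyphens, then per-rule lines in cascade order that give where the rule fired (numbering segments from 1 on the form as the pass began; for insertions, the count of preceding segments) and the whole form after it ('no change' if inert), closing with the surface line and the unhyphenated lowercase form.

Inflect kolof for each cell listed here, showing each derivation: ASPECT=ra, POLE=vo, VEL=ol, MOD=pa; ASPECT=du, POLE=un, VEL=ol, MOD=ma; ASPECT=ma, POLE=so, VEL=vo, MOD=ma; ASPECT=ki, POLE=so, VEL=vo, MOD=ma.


cell ASPECT=ra, POLE=vo, VEL=ol, MOD=pa:
underlying: az-kolof-vl-eda-pv
1. 0 -> i / C _ C #: inserts after position(s) 13: azkolofvledapiv
2. b -> p, g -> k, v -> f, z -> s / _ #: fires at position(s) 15: azkolofvledapif
3. k -> g, p -> b, s -> z, t -> d / V _ V: fires at position(s) 13: azkolofvledabif
4. k -> g, p -> b / _ Z: no change
surface: azkolofvledabif

cell ASPECT=du, POLE=un, VEL=ol, MOD=ma:
underlying: et-kolof-k-du-pv
1. 0 -> i / C _ C #: inserts after position(s) 11: etkolofkdupiv
2. b -> p, g -> k, v -> f, z -> s / _ #: fires at position(s) 13: etkolofkdupif
3. k -> g, p -> b, s -> z, t -> d / V _ V: fires at position(s) 11: etkolofkdubif
4. k -> g, p -> b / _ Z: fires at position(s) 8: etkolofgdubif
surface: etkolofgdubif

cell ASPECT=ma, POLE=so, VEL=vo, MOD=ma:
underlying: et-kolof-di-ten-m
1. 0 -> i / C _ C #: inserts after position(s) 12: etkolofditenim
2. b -> p, g -> k, v -> f, z -> s / _ #: no change
3. k -> g, p -> b, s -> z, t -> d / V _ V: fires at position(s) 10: etkolofdidenim
4. k -> g, p -> b / _ Z: no change
surface: etkolofdidenim

cell ASPECT=ki, POLE=so, VEL=vo, MOD=ma:
underlying: et-kolof-kn-ten-m
1. 0 -> i / C _ C #: inserts after position(s) 12: etkolofkntenim
2. b -> p, g -> k, v -> f, z -> s / _ #: no change
3. k -> g, p -> b, s -> z, t -> d / V _ V: no change
4. k -> g, p -> b / _ Z: no change
surface: etkolofkntenim


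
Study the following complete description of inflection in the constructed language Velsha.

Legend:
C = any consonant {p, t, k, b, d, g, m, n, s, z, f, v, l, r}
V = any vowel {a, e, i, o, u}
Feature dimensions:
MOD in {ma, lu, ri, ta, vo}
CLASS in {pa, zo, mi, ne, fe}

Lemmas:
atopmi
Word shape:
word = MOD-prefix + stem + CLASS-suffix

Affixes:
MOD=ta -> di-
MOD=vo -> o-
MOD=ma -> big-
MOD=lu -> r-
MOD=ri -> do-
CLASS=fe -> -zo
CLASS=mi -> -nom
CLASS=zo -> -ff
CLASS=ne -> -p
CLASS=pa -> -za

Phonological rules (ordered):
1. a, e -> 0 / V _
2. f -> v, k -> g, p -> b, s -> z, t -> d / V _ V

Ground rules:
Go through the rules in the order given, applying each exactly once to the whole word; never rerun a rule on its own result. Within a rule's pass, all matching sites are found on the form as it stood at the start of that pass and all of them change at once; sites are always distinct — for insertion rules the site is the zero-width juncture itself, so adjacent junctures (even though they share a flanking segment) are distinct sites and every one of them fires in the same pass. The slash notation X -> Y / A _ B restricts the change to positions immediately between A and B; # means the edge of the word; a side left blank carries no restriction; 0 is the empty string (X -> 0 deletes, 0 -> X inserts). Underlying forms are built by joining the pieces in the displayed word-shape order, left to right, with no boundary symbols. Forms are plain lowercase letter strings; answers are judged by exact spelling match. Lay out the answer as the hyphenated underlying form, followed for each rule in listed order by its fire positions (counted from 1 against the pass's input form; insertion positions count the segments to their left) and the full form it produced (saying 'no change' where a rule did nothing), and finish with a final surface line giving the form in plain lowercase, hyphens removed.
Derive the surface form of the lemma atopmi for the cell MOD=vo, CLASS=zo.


underlying: o-atopmi-ff
1. a, e -> 0 / V _: fires at position(s) 2: otopmiff
2. f -> v, k -> g, p -> b, s -> z, t -> d / V _ V: fires at position(s) 2: odopmiff
surface: odopmiff


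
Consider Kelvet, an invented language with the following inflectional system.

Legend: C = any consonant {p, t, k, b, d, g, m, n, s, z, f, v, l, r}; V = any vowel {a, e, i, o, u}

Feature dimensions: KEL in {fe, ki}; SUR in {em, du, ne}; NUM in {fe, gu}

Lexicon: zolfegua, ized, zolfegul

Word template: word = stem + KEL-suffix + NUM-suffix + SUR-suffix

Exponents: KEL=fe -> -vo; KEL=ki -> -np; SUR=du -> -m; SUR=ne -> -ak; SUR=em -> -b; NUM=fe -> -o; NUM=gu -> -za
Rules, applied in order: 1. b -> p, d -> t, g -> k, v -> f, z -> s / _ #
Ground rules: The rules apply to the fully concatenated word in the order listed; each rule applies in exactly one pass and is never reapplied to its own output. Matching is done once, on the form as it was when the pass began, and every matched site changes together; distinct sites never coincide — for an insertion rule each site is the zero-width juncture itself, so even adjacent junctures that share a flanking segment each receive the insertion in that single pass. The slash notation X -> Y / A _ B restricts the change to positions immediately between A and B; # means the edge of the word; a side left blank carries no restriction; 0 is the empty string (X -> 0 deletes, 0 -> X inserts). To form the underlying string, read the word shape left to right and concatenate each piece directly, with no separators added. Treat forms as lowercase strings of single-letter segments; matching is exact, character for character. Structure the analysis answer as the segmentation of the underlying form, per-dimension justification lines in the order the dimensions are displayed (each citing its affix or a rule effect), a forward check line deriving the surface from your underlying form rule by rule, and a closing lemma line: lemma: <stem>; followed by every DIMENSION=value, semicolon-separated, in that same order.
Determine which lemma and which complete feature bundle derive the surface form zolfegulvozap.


underlying: zolfegul-vo-za-b
KEL=fe - signalled by the affix -vo
SUR=em - signalled by the affix -b
NUM=gu - signalled by the affix -za
check: zolfegulvozab -> zolfegulvozap
lemma: zolfegul; KEL=fe; SUR=em; NUM=gu


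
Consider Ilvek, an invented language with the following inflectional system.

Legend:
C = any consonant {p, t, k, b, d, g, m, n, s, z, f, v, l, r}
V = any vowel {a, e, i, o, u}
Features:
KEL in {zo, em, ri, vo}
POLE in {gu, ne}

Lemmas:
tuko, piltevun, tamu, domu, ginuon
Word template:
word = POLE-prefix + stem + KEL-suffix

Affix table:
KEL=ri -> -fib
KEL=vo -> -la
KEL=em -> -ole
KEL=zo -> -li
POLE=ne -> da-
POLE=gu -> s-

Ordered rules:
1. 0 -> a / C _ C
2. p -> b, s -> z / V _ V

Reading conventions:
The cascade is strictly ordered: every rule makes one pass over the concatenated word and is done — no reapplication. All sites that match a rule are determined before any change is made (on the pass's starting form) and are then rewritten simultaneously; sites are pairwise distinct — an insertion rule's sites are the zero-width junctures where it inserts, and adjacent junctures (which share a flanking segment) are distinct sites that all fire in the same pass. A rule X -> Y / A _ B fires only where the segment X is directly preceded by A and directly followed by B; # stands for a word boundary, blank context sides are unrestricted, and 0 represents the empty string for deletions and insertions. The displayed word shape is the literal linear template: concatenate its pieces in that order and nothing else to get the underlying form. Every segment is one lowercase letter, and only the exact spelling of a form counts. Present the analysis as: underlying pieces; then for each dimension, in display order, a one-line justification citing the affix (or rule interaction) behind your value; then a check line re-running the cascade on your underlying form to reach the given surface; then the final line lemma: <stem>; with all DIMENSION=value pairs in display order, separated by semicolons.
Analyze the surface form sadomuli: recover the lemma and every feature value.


underlying: s-domu-li
KEL=zo - signalled by the affix -li
POLE=gu - signalled by the affix s-
check: sdomuli -> sadomuli -> sadomuli
lemma: domu; KEL=zo; POLE=gu


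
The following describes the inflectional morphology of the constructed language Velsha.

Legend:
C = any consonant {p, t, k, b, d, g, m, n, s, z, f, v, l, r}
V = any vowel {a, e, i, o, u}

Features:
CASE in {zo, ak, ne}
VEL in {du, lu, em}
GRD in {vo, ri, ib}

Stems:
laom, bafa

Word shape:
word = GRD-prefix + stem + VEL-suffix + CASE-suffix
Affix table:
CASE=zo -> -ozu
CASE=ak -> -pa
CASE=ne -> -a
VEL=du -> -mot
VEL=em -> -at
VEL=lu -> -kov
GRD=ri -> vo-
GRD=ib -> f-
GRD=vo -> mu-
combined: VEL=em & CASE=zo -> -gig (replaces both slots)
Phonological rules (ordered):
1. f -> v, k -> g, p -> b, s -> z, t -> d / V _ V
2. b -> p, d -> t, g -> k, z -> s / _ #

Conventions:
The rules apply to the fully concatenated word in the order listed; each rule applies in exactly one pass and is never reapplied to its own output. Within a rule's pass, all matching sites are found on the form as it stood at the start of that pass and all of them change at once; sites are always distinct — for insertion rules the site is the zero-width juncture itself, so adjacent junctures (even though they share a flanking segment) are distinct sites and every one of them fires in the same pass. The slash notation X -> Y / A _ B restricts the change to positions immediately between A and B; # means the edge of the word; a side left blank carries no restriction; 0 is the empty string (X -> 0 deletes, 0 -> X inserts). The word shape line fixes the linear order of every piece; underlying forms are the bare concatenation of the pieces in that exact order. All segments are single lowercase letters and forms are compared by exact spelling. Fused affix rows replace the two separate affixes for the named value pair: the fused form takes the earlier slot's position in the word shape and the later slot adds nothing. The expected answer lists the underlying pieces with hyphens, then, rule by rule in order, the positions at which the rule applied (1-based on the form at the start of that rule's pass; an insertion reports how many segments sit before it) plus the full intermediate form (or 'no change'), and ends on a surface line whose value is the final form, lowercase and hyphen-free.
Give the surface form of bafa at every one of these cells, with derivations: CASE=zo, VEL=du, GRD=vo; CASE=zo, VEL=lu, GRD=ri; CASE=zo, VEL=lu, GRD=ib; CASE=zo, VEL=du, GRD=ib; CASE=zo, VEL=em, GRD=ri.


cell CASE=zo, VEL=du, GRD=vo:
underlying: mu-bafa-mot-ozu
1. f -> v, k -> g, p -> b, s -> z, t -> d / V _ V: fires at position(s) 5, 9: mubavamodozu
2. b -> p, d -> t, g -> k, z -> s / _ #: no change
surface: mubavamodozu

cell CASE=zo, VEL=lu, GRD=ri:
underlying: vo-bafa-kov-ozu
1. f -> v, k -> g, p -> b, s -> z, t -> d / V _ V: fires at position(s) 5, 7: vobavagovozu
2. b -> p, d -> t, g -> k, z -> s / _ #: no change
surface: vobavagovozu

cell CASE=zo, VEL=lu, GRD=ib:
underlying: f-bafa-kov-ozu
1. f -> v, k -> g, p -> b, s -> z, t -> d / V _ V: fires at position(s) 4, 6: fbavagovozu
2. b -> p, d -> t, g -> k, z -> s / _ #: no change
surface: fbavagovozu

cell CASE=zo, VEL=du, GRD=ib:
underlying: f-bafa-mot-ozu
1. f -> v, k -> g, p -> b, s -> z, t -> d / V _ V: fires at position(s) 4, 8: fbavamodozu
2. b -> p, d -> t, g -> k, z -> s / _ #: no change
surface: fbavamodozu

cell CASE=zo, VEL=em, GRD=ri:
underlying: vo-bafa-gig
1. f -> v, k -> g, p -> b, s -> z, t -> d / V _ V: fires at position(s) 5: vobavagig
2. b -> p, d -> t, g -> k, z -> s / _ #: fires at position(s) 9: vobavagik
surface: vobavagik


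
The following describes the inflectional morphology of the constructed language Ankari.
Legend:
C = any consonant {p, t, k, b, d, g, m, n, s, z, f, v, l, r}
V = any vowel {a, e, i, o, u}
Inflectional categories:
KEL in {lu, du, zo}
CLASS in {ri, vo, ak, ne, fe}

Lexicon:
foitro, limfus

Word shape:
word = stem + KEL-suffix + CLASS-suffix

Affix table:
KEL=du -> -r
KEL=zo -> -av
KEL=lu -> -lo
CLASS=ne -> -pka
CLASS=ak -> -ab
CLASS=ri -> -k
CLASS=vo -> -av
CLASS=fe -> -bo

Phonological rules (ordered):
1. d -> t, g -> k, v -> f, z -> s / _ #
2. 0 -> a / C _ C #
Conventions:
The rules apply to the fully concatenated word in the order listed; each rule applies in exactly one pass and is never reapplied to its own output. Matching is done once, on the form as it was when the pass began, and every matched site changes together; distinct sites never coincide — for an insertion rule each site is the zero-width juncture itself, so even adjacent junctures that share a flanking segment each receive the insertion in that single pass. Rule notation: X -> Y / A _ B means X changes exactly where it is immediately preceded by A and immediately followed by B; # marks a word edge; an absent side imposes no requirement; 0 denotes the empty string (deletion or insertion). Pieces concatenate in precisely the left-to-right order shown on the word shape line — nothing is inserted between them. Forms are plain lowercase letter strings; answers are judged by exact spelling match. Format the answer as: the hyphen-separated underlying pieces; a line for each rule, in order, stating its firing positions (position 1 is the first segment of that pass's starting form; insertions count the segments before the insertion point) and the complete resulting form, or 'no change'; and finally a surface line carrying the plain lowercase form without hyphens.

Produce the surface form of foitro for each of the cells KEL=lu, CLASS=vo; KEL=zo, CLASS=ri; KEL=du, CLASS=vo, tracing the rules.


cell KEL=lu, CLASS=vo:
underlying: foitro-lo-av
1. d -> t, g -> k, v -> f, z -> s / _ #: fires at position(s) 10: foitroloaf
2. 0 -> a / C _ C #: no change
surface: foitroloaf

cell KEL=zo, CLASS=ri:
underlying: foitro-av-k
1. d -> t, g -> k, v -> f, z -> s / _ #: no change
2. 0 -> a / C _ C #: inserts after position(s) 8: foitroavak
surface: foitroavak

cell KEL=du, CLASS=vo:
underlying: foitro-r-av
1. d -> t, g -> k, v -> f, z -> s / _ #: fires at position(s) 9: foitroraf
2. 0 -> a / C _ C #: no change
surface: foitroraf


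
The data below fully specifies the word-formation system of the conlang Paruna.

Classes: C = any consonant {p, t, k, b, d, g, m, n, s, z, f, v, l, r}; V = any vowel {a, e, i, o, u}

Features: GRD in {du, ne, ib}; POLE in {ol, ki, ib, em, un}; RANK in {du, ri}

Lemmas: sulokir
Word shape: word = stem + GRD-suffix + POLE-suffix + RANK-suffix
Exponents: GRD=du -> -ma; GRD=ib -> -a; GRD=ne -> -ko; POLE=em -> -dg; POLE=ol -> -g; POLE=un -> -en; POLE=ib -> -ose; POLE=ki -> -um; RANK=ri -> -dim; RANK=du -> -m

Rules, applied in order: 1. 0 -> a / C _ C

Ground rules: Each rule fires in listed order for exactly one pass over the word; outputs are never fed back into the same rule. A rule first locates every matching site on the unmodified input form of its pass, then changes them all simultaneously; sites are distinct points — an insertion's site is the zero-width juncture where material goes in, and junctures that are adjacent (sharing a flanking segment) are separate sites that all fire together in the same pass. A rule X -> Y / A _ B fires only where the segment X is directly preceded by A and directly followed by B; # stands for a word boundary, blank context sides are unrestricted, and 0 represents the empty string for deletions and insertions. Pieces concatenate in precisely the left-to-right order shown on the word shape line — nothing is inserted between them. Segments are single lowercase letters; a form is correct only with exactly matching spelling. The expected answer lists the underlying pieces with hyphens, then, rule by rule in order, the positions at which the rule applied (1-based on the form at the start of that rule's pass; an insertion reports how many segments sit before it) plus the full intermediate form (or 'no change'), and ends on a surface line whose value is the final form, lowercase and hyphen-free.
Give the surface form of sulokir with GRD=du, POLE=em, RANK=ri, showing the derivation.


underlying: sulokir-ma-dg-dim
1. 0 -> a / C _ C: inserts after position(s) 7, 10, 11: sulokiramadagadim
surface: sulokiramadagadim


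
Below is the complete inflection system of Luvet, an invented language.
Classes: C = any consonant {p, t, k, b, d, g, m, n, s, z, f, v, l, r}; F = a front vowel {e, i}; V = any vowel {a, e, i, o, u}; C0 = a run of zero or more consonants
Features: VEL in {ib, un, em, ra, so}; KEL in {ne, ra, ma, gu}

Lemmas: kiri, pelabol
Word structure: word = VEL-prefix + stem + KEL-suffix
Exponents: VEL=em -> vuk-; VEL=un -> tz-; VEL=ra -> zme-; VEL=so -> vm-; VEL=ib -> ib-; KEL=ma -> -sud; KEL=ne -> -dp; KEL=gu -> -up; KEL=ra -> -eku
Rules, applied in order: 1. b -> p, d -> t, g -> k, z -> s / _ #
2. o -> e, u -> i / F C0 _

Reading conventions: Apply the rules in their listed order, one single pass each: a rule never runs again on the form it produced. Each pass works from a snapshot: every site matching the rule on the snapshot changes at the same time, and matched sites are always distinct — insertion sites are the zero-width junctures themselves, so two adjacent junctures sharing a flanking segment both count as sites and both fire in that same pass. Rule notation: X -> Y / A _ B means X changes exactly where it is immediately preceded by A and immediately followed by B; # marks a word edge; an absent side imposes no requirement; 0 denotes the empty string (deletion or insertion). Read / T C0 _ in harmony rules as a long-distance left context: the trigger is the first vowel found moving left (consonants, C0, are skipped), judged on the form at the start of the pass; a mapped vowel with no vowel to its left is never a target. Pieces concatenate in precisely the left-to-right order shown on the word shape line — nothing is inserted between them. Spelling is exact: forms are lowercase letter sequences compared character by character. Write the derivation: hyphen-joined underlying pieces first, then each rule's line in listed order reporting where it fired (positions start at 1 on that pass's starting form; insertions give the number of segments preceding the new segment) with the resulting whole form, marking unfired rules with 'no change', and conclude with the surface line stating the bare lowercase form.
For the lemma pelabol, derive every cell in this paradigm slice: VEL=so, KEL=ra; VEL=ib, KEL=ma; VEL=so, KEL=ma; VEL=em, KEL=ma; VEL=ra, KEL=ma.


cell VEL=so, KEL=ra:
underlying: vm-pelabol-eku
1. b -> p, d -> t, g -> k, z -> s / _ #: no change
2. o -> e, u -> i / F C0 _: fires at position(s) 12: vmpelaboleki
surface: vmpelaboleki

cell VEL=ib, KEL=ma:
underlying: ib-pelabol-sud
1. b -> p, d -> t, g -> k, z -> s / _ #: fires at position(s) 12: ibpelabolsut
2. o -> e, u -> i / F C0 _: no change
surface: ibpelabolsut

cell VEL=so, KEL=ma:
underlying: vm-pelabol-sud
1. b -> p, d -> t, g -> k, z -> s / _ #: fires at position(s) 12: vmpelabolsut
2. o -> e, u -> i / F C0 _: no change
surface: vmpelabolsut

cell VEL=em, KEL=ma:
underlying: vuk-pelabol-sud
1. b -> p, d -> t, g -> k, z -> s / _ #: fires at position(s) 13: vukpelabolsut
2. o -> e, u -> i / F C0 _: no change
surface: vukpelabolsut

cell VEL=ra, KEL=ma:
underlying: zme-pelabol-sud
1. b -> p, d -> t, g -> k, z -> s / _ #: fires at position(s) 13: zmepelabolsut
2. o -> e, u -> i / F C0 _: no change
surface: zmepelabolsut


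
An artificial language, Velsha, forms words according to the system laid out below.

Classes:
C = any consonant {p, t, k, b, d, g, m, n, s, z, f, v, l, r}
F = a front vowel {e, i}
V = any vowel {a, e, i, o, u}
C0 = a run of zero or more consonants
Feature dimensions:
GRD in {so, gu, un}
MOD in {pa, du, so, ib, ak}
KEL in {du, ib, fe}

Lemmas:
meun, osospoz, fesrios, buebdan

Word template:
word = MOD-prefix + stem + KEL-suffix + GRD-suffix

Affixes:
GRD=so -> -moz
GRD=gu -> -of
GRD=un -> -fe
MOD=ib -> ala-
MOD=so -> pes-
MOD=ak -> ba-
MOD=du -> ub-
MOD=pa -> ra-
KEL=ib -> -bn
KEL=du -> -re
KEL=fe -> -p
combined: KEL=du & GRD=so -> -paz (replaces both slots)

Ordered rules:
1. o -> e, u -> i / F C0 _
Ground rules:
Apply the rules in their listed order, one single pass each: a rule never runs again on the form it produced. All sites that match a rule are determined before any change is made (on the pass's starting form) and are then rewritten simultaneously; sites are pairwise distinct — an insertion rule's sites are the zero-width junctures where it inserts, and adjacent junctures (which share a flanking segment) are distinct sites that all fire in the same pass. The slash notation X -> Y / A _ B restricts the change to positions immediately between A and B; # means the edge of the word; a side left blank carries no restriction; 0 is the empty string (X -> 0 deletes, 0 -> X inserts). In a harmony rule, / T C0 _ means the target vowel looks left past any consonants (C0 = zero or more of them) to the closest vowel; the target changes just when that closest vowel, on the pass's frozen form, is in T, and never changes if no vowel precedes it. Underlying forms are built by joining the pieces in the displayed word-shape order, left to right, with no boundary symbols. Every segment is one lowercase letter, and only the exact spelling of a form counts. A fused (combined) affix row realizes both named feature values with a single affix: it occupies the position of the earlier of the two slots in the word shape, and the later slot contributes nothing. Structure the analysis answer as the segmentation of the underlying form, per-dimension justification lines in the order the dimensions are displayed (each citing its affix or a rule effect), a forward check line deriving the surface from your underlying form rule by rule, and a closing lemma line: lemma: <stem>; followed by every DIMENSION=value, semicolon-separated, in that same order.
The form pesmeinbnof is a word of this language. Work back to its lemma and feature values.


underlying: pes-meun-bn-of
GRD=gu - signalled by the affix -of
MOD=so - signalled by the affix pes-
KEL=ib - signalled by the affix -bn
check: pesmeunbnof -> pesmeinbnof
lemma: meun; GRD=gu; MOD=so; KEL=ib


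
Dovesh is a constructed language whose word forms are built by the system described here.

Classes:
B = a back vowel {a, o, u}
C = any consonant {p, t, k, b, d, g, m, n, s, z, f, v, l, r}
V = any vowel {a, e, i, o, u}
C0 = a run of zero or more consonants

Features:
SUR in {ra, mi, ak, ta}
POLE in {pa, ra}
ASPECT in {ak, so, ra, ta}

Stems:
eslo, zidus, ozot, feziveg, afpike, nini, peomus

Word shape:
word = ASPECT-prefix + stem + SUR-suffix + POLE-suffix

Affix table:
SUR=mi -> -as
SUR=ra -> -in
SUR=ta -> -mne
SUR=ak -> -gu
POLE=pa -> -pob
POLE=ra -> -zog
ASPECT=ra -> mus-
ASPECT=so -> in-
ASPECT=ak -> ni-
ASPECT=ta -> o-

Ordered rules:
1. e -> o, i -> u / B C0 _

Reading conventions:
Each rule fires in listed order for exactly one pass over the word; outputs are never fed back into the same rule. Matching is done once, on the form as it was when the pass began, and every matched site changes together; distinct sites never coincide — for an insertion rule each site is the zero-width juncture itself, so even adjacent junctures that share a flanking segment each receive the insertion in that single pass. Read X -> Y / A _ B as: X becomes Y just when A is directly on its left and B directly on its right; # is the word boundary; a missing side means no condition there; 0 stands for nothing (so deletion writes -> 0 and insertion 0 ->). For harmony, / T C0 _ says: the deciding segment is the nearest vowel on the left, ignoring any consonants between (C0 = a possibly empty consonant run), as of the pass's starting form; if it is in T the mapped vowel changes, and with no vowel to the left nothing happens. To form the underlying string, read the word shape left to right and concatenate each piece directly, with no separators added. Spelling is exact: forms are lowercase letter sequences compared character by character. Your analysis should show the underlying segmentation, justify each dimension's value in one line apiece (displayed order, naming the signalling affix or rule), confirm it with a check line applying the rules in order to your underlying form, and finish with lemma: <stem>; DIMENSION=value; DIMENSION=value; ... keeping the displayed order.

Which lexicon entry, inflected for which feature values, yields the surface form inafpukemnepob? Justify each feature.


underlying: in-afpike-mne-pob
SUR=ta - signalled by the affix -mne
POLE=pa - signalled by the affix -pob
ASPECT=so - signalled by the affix in-
check: inafpikemnepob -> inafpukemnepob
lemma: afpike; SUR=ta; POLE=pa; ASPECT=so
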